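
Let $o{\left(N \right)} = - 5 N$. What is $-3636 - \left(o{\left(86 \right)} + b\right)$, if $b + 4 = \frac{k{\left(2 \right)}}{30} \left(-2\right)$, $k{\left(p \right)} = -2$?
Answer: $- \frac{48032}{15} \approx -3202.1$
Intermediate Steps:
$b = - \frac{58}{15}$ ($b = -4 + - \frac{2}{30} \left(-2\right) = -4 + \left(-2\right) \frac{1}{30} \left(-2\right) = -4 - - \frac{2}{15} = -4 + \frac{2}{15} = - \frac{58}{15} \approx -3.8667$)
$-3636 - \left(o{\left(86 \right)} + b\right) = -3636 - \left(\left(-5\right) 86 - \frac{58}{15}\right) = -3636 - \left(-430 - \frac{58}{15}\right) = -3636 - - \frac{6508}{15} = -3636 + \frac{6508}{15} = - \frac{48032}{15}$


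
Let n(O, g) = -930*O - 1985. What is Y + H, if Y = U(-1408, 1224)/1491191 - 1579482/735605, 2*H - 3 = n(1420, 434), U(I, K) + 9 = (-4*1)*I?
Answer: -55799282408735204/84379042735 ≈ -6.6129e+5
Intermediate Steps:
U(I, K) = -9 - 4*I (U(I, K) = -9 + (-4*1)*I = -9 - 4*I)
n(O, g) = -1985 - 930*O
H = -661291 (H = 3/2 + (-1985 - 930*1420)/2 = 3/2 + (-1985 - 1320600)/2 = 3/2 + (1/2)*(-1322585) = 3/2 - 1322585/2 = -661291)
Y = -180859464319/84379042735 (Y = (-9 - 4*(-1408))/1491191 - 1579482/735605 = (-9 + 5632)*(1/1491191) - 1579482*1/735605 = 5623*(1/1491191) - 1579482/735605 = 5623/1491191 - 1579482/735605 = -180859464319/84379042735 ≈ -2.1434)
Y + H = -180859464319/84379042735 - 661291 = -55799282408735204/84379042735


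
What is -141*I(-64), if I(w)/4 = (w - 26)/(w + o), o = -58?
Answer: -25380/61 ≈ -416.07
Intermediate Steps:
I(w) = 4*(-26 + w)/(-58 + w) (I(w) = 4*((w - 26)/(w - 58)) = 4*((-26 + w)/(-58 + w)) = 4*(-26 + w)/(-58 + w))
-141*I(-64) = -564*(-26 - 64)/(-58 - 64) = -564*(-90)/(-122) = -564*(-1)*(-90)/122 = -141*180/61 = -25380/61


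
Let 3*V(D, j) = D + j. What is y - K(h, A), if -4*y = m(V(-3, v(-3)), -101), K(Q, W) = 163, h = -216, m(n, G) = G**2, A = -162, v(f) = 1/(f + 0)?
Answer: -10853/4 ≈ -2713.3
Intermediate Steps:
v(f) = 1/f
V(D, j) = D/3 + j/3 (V(D, j) = (D + j)/3 = D/3 + j/3)
y = -10201/4 (y = -1/4*(-101)**2 = -1/4*10201 = -10201/4 ≈ -2550.3)
y - K(h, A) = -10201/4 - 1*163 = -10201/4 - 163 = -10853/4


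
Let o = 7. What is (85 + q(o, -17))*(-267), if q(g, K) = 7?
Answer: -24564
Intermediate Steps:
(85 + q(o, -17))*(-267) = (85 + 7)*(-267) = 92*(-267) = -24564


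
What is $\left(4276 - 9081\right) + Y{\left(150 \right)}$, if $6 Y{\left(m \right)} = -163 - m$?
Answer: $- \frac{29143}{6} \approx -4857.2$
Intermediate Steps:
$Y{\left(m \right)} = - \frac{163}{6} - \frac{m}{6}$ ($Y{\left(m \right)} = \frac{-163 - m}{6} = - \frac{163}{6} - \frac{m}{6}$)
$\left(4276 - 9081\right) + Y{\left(150 \right)} = \left(4276 - 9081\right) - \frac{313}{6} = -4805 - \frac{313}{6} = - \frac{29143}{6}$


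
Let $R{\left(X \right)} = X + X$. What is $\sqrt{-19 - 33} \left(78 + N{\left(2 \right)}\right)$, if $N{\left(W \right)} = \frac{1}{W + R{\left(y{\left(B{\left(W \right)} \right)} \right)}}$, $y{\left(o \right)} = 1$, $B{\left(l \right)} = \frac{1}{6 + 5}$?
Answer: $\frac{313 i \sqrt{13}}{2} \approx 564.27 i$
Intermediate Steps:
$B{\left(l \right)} = \frac{1}{11}$
$R{\left(X \right)} = 2 X$
$N{\left(W \right)} = \frac{1}{2 + W}$ ($N{\left(W \right)} = \frac{1}{W + 2 \cdot 1} = \frac{1}{W + 2} = \frac{1}{2 + W}$)
$\sqrt{-19 - 33} \left(78 + N{\left(2 \right)}\right) = \sqrt{-19 - 33} \left(78 + \frac{1}{2 + 2}\right) = \sqrt{-52} \left(78 + \frac{1}{4}\right) = 2 i \sqrt{13} \left(78 + \frac{1}{4}\right) = 2 i \sqrt{13} \cdot \frac{313}{4} = \frac{313 i \sqrt{13}}{2}$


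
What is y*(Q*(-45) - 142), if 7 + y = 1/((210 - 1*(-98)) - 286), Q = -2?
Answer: 3978/11 ≈ 361.64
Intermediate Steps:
y = -153/22 (y = -7 + 1/((210 - 1*(-98)) - 286) = -7 + 1/((210 + 98) - 286) = -7 + 1/(308 - 286) = -7 + 1/22 = -153/22 ≈ -6.9545)
y*(Q*(-45) - 142) = -153*(-2*(-45) - 142)/22 = -153*(90 - 142)/22 = -153/22*(-52) = 3978/11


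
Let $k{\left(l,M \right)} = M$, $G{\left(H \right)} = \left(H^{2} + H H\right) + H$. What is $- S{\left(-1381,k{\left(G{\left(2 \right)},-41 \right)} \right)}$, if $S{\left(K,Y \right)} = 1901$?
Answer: $-1901$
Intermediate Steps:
$G{\left(H \right)} = H + 2 H^{2}$ ($G{\left(H \right)} = \left(H^{2} + H^{2}\right) + H = 2 H^{2} + H = H + 2 H^{2}$)
$- S{\left(-1381,k{\left(G{\left(2 \right)},-41 \right)} \right)} = \left(-1\right) 1901 = -1901$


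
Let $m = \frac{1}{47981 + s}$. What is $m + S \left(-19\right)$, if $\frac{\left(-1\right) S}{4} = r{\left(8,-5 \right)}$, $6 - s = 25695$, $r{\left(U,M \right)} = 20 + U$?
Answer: $\frac{47437377}{22292} \approx 2128.0$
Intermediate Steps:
$s = -25689$ ($s = 6 - 25695 = -25689$)
$S = -112$ ($S = - 4 \left(20 + 8\right) = \left(-4\right) 28 = -112$)
$m = \frac{1}{22292}$ ($m = \frac{1}{47981 - 25689} = \frac{1}{22292} \approx 4.4859 \cdot 10^{-5}$)
$m + S \left(-19\right) = \frac{1}{22292} - -2128 = \frac{1}{22292} + 2128 = \frac{47437377}{22292}$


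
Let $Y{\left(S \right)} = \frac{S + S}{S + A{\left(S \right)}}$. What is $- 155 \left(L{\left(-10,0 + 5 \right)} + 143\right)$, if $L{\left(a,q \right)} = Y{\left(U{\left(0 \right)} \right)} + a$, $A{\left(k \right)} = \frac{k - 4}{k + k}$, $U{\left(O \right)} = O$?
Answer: $-20615$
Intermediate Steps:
$A{\left(k \right)} = \frac{-4 + k}{2 k}$
$Y{\left(S \right)} = \frac{2 S}{S + \frac{-4 + S}{2 S}}$ ($Y{\left(S \right)} = \frac{S + S}{S + \frac{-4 + S}{2 S}} = \frac{2 S}{S + \frac{-4 + S}{2 S}}$)
$L{\left(a,q \right)} = a$ ($L{\left(a,q \right)} = \frac{4 \cdot 0^{2}}{-4 + 0 + 2 \cdot 0^{2}} + a = 4 \cdot 0 \frac{1}{-4 + 0 + 2 \cdot 0} + a = 4 \cdot 0 \frac{1}{-4 + 0 + 0} + a = 4 \cdot 0 \frac{1}{-4} + a = 4 \cdot 0 \left(- \frac{1}{4}\right) + a = 0 + a = a$)
$- 155 \left(L{\left(-10,0 + 5 \right)} + 143\right) = - 155 \left(-10 + 143\right) = \left(-155\right) 133 = -20615$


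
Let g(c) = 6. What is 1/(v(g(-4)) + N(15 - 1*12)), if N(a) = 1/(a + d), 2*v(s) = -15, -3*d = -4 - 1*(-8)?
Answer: -10/69 ≈ -0.14493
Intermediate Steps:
d = -4/3 (d = -(-4 - 1*(-8))/3 = -(-4 + 8)/3 = -⅓*4 = -4/3 ≈ -1.3333)
v(s) = -15/2 (v(s) = (½)*(-15) = -15/2)
N(a) = 1/(-4/3 + a) (N(a) = 1/(a - 4/3) = 1/(-4/3 + a))
1/(v(g(-4)) + N(15 - 1*12)) = 1/(-15/2 + 3/(-4 + 3*(15 - 1*12))) = 1/(-15/2 + 3/(-4 + 3*(15 - 12))) = 1/(-15/2 + 3/(-4 + 3*3)) = 1/(-15/2 + 3/(-4 + 9)) = 1/(-15/2 + 3/5) = 1/(-15/2 + 3*(⅕)) = 1/(-15/2 + ⅗) = 1/(-69/10) = -10/69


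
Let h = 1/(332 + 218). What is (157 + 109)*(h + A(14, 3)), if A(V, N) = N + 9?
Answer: 877933/275 ≈ 3192.5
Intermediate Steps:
h = 1/550 ≈ 0.0018182
A(V, N) = 9 + N
(157 + 109)*(h + A(14, 3)) = (157 + 109)*(1/550 + (9 + 3)) = 266*(1/550 + 12) = 266*(6601/550) = 877933/275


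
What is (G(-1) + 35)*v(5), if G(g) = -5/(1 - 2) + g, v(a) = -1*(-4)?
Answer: 156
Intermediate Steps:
v(a) = 4
G(g) = 5 + g (G(g) = -5/(-1) + g = -1*(-5) + g = 5 + g)
(G(-1) + 35)*v(5) = ((5 - 1) + 35)*4 = (4 + 35)*4 = 39*4 = 156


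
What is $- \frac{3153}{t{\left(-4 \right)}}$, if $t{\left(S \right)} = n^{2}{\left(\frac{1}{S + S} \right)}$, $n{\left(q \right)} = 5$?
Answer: $- \frac{3153}{25} \approx -126.12$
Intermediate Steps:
$t{\left(S \right)} = 25$ ($t{\left(S \right)} = 5^{2} = 25$)
$- \frac{3153}{t{\left(-4 \right)}} = - \frac{3153}{25}$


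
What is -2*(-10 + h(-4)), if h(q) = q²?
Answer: -12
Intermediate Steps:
-2*(-10 + h(-4)) = -2*(-10 + (-4)²) = -2*(-10 + 16) = -2*6 = -12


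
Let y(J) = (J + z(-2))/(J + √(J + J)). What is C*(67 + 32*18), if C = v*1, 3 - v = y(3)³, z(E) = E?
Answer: 7073*√6/9 ≈ 1925.0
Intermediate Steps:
y(J) = (-2 + J)/(J + √2*√J) (y(J) = (J - 2)/(J + √(J + J)) = (-2 + J)/(J + √(2*J)) = (-2 + J)/(J + √2*√J))
v = 3 - 1/(3 + √6)³ (v = 3 - ((-2 + 3)/(3 + √2*√3))³ = 3 - (1/(3 + √6))³ = 3 - 1/(3 + √6)³ ≈ 2.9938)
C = 11*√6/9 (C = (11*√6/9)*1 = 11*√6/9 ≈ 2.9938)
C*(67 + 32*18) = (11*√6/9)*(67 + 32*18) = (11*√6/9)*(67 + 576) = (11*√6/9)*643 = 7073*√6/9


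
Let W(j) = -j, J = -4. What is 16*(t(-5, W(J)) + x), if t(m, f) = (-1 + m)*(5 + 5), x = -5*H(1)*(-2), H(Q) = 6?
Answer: 0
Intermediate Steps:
x = 60 (x = -5*6*(-2) = -30*(-2) = 60)
t(m, f) = -10 + 10*m (t(m, f) = (-1 + m)*10 = -10 + 10*m)
16*(t(-5, W(J)) + x) = 16*((-10 + 10*(-5)) + 60) = 16*((-10 - 50) + 60) = 16*(-60 + 60) = 16*0 = 0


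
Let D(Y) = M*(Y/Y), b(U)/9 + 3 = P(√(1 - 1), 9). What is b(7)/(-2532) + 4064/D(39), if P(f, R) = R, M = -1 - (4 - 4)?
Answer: -1715017/422 ≈ -4064.0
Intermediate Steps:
M = -1 (M = -1 - 1*0 = -1 + 0 = -1)
b(U) = 54 (b(U) = -27 + 9*9 = -27 + 81 = 54)
D(Y) = -1 (D(Y) = -Y/Y = -1*1 = -1)
b(7)/(-2532) + 4064/D(39) = 54/(-2532) + 4064/(-1) = 54*(-1/2532) + 4064*(-1) = -9/422 - 4064 = -1715017/422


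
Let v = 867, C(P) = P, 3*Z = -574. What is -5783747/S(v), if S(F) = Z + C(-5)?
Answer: 17351241/589 ≈ 29459.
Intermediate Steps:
Z = -574/3 (Z = (⅓)*(-574) = -574/3 ≈ -191.33)
S(F) = -589/3 (S(F) = -574/3 - 5 = -589/3)
-5783747/S(v) = -5783747/(-589/3) = -5783747*(-3/589) = 17351241/589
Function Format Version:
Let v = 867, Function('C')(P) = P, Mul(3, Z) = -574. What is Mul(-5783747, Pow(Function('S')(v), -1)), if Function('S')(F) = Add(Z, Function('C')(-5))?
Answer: Rational(17351241, 589) ≈ 29459.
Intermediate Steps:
Z = Rational(-574, 3) (Z = Mul(Rational(1, 3), -574) = Rational(-574, 3) ≈ -191.33)
Function('S')(F) = Rational(-589, 3) (Function('S')(F) = Add(Rational(-574, 3), -5) = Rational(-589, 3))
Mul(-5783747, Pow(Function('S')(v), -1)) = Mul(-5783747, Pow(Rational(-589, 3), -1)) = Mul(-5783747, Rational(-3, 589)) = Rational(17351241, 589)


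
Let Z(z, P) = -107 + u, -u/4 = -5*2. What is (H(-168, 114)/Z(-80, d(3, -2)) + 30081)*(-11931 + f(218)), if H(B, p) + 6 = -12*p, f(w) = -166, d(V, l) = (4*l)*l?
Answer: -24397241697/67 ≈ -3.6414e+8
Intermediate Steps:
u = 40 (u = -(-20)*2 = -4*(-10) = 40)
d(V, l) = 4*l²
H(B, p) = -6 - 12*p
Z(z, P) = -67 (Z(z, P) = -107 + 40 = -67)
(H(-168, 114)/Z(-80, d(3, -2)) + 30081)*(-11931 + f(218)) = ((-6 - 12*114)/(-67) + 30081)*(-11931 - 166) = ((-6 - 1368)*(-1/67) + 30081)*(-12097) = (-1374*(-1/67) + 30081)*(-12097) = (1374/67 + 30081)*(-12097) = (2016801/67)*(-12097) = -24397241697/67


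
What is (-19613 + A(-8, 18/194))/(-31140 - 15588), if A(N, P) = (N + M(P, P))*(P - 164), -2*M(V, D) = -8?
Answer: 612955/1510872 ≈ 0.40570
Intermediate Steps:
M(V, D) = 4 (M(V, D) = -1/2*(-8) = 4)
A(N, P) = (-164 + P)*(4 + N) (A(N, P) = (N + 4)*(P - 164) = (4 + N)*(-164 + P) = (-164 + P)*(4 + N))
(-19613 + A(-8, 18/194))/(-31140 - 15588) = (-19613 + (-656 - 164*(-8) + 4*(18/194) - 144/194))/(-31140 - 15588) = (-19613 + (-656 + 1312 + 4*(18*(1/194)) - 144/194))/(-46728) = (-19613 + (-656 + 1312 + 4*(9/97) - 8*9/97))*(-1/46728) = (-19613 + (-656 + 1312 + 36/97 - 72/97))*(-1/46728) = (-19613 + 63596/97)*(-1/46728) = -1838865/97*(-1/46728) = 612955/1510872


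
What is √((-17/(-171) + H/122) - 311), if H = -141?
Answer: I*√15090455842/6954 ≈ 17.665*I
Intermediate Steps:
√((-17/(-171) + H/122) - 311) = √((-17/(-171) - 141/122) - 311) = √((-17*(-1/171) - 141*1/122) - 311) = √((17/171 - 141/122) - 311) = √(-22037/20862 - 311) = √(-6510119/20862) = I*√15090455842/6954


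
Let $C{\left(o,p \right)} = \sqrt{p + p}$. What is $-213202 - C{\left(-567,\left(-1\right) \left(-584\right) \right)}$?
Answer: $-213202 - 4 \sqrt{73} \approx -2.1324 \cdot 10^{5}$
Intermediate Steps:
$C{\left(o,p \right)} = \sqrt{2} \sqrt{p}$ ($C{\left(o,p \right)} = \sqrt{2 p} = \sqrt{2} \sqrt{p}$)
$-213202 - C{\left(-567,\left(-1\right) \left(-584\right) \right)} = -213202 - \sqrt{2} \sqrt{\left(-1\right) \left(-584\right)} = -213202 - \sqrt{2} \sqrt{584} = -213202 - \sqrt{2} \cdot 2 \sqrt{146} = -213202 - 4 \sqrt{73}$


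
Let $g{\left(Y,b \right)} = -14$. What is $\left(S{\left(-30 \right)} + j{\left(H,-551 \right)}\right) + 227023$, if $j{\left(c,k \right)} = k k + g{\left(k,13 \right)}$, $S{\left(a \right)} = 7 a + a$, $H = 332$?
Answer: $530370$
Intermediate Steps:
$S{\left(a \right)} = 8 a$
$j{\left(c,k \right)} = -14 + k^{2}$ ($j{\left(c,k \right)} = k k - 14 = k^{2} - 14 = -14 + k^{2}$)
$\left(S{\left(-30 \right)} + j{\left(H,-551 \right)}\right) + 227023 = \left(8 \left(-30\right) - \left(14 - \left(-551\right)^{2}\right)\right) + 227023 = \left(-240 + \left(-14 + 303601\right)\right) + 227023 = \left(-240 + 303587\right) + 227023 = 303347 + 227023 = 530370$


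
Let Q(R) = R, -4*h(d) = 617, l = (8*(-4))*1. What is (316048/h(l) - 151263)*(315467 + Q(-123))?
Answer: -29829480996272/617 ≈ -4.8346e+10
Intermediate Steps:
l = -32 (l = -32*1 = -32)
h(d) = -617/4 (h(d) = -1/4*617 = -617/4)
(316048/h(l) - 151263)*(315467 + Q(-123)) = (316048/(-617/4) - 151263)*(315467 - 123) = (316048*(-4/617) - 151263)*315344 = (-1264192/617 - 151263)*315344 = -94593463/617*315344 = -29829480996272/617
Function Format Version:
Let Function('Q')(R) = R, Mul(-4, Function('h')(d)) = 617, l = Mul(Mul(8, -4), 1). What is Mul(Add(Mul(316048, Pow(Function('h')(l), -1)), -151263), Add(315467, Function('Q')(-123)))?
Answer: Rational(-29829480996272, 617) ≈ -4.8346e+10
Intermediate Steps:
l = -32 (l = Mul(-32, 1) = -32)
Function('h')(d) = Rational(-617, 4) (Function('h')(d) = Mul(Rational(-1, 4), 617) = Rational(-617, 4))
Mul(Add(Mul(316048, Pow(Function('h')(l), -1)), -151263), Add(315467, Function('Q')(-123))) = Mul(Add(Mul(316048, Pow(Rational(-617, 4), -1)), -151263), Add(315467, -123)) = Mul(Add(Mul(316048, Rational(-4, 617)), -151263), 315344) = Mul(Add(Rational(-1264192, 617), -151263), 315344) = Mul(Rational(-94593463, 617), 315344) = Rational(-29829480996272, 617)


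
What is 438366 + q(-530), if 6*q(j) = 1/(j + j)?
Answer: 2788007759/6360 ≈ 4.3837e+5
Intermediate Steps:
q(j) = 1/(12*j) (q(j) = 1/(6*(j + j)) = 1/(6*((2*j))) = (1/(2*j))/6 = 1/(12*j))
438366 + q(-530) = 438366 + (1/12)/(-530) = 438366 + (1/12)*(-1/530) = 438366 - 1/6360 = 2788007759/6360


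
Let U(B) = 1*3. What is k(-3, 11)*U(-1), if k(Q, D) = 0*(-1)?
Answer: 0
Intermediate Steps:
U(B) = 3
k(Q, D) = 0
k(-3, 11)*U(-1) = 0*3 = 0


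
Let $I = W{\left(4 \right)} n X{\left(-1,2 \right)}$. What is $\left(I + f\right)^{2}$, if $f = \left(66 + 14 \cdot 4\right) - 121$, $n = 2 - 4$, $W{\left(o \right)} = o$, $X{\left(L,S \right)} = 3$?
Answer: $529$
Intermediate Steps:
$n = -2$ ($n = 2 - 4 = -2$)
$f = 1$ ($f = \left(66 + 56\right) - 121 = 122 - 121 = 1$)
$I = -24$ ($I = 4 \left(-2\right) 3 = \left(-8\right) 3 = -24$)
$\left(I + f\right)^{2} = \left(-24 + 1\right)^{2} = \left(-23\right)^{2} = 529$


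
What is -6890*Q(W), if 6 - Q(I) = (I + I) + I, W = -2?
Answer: -82680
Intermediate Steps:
Q(I) = 6 - 3*I (Q(I) = 6 - ((I + I) + I) = 6 - (2*I + I) = 6 - 3*I)
-6890*Q(W) = -6890*(6 - 3*(-2)) = -6890*(6 + 6) = -6890*12 = -82680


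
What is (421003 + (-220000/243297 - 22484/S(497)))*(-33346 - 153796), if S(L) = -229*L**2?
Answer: -154896818732129474965294/1966015663731 ≈ -7.8787e+10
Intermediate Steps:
(421003 + (-220000/243297 - 22484/S(497)))*(-33346 - 153796) = (421003 + (-220000/243297 - 22484/((-229*497**2))))*(-33346 - 153796) = (421003 + (-220000*1/243297 - 22484/((-229*247009))))*(-187142) = (421003 + (-220000/243297 - 22484/(-56565061)))*(-187142) = (421003 + (-220000/243297 - 22484*(-1/56565061)))*(-187142) = (421003 + (-220000/243297 + 3212/8080723))*(-187142) = (421003 - 1776977590036/1966015663731)*(-187142) = (827696715500152157/1966015663731)*(-187142) = -154896818732129474965294/1966015663731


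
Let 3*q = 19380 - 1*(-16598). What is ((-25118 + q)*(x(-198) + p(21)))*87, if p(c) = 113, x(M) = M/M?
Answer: -130177056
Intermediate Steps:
x(M) = 1
q = 35978/3 (q = (19380 - 1*(-16598))/3 = (19380 + 16598)/3 = (⅓)*35978 = 35978/3 ≈ 11993.)
((-25118 + q)*(x(-198) + p(21)))*87 = ((-25118 + 35978/3)*(1 + 113))*87 = -39376/3*114*87 = -1496288*87 = -130177056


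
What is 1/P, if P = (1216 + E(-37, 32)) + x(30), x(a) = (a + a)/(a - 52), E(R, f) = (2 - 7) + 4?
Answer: 11/13335 ≈ 0.00082490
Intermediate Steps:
E(R, f) = -1 (E(R, f) = -5 + 4 = -1)
x(a) = 2*a/(-52 + a) (x(a) = (2*a)/(-52 + a) = 2*a/(-52 + a))
P = 13335/11 (P = (1216 - 1) + 2*30/(-52 + 30) = 1215 + 2*30/(-22) = 1215 + 2*30*(-1/22) = 1215 - 30/11 = 13335/11 ≈ 1212.3)
1/P = 1/(13335/11) = 11/13335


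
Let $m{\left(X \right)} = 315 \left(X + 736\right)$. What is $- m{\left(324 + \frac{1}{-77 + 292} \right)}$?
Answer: $- \frac{14357763}{43} \approx -3.339 \cdot 10^{5}$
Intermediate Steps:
$m{\left(X \right)} = 231840 + 315 X$ ($m{\left(X \right)} = 315 \left(736 + X\right) = 231840 + 315 X$)
$- m{\left(324 + \frac{1}{-77 + 292} \right)} = - (231840 + 315 \left(324 + \frac{1}{-77 + 292}\right)) = - (231840 + 315 \left(324 + \frac{1}{215}\right)) = - (231840 + 315 \cdot \frac{69661}{215}) = - (231840 + \frac{4388643}{43}) = \left(-1\right) \frac{14357763}{43} = - \frac{14357763}{43}$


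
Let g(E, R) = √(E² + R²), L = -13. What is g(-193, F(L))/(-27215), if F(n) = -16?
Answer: -√37505/27215 ≈ -0.0071160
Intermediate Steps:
g(-193, F(L))/(-27215) = √((-193)² + (-16)²)/(-27215) = √(37249 + 256)*(-1/27215) = √37505*(-1/27215) = -√37505/27215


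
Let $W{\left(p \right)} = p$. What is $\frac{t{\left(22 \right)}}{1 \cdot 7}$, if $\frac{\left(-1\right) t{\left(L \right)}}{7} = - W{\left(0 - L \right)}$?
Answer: $-22$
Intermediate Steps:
$t{\left(L \right)} = - 7 L$ ($t{\left(L \right)} = - 7 \left(- (0 - L)\right) = - 7 \left(- \left(-1\right) L\right) = - 7 L$)
$\frac{t{\left(22 \right)}}{1 \cdot 7} = \frac{\left(-7\right) 22}{1 \cdot 7} = - \frac{154}{7} = \left(-154\right) \frac{1}{7} = -22$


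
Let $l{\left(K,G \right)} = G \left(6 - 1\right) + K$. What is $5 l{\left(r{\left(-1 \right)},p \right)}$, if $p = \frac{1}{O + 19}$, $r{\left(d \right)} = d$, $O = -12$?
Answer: $- \frac{10}{7} \approx -1.4286$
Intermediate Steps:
$p = \frac{1}{7}$ ($p = \frac{1}{-12 + 19} = \frac{1}{7} \approx 0.14286$)
$l{\left(K,G \right)} = K + 5 G$ ($l{\left(K,G \right)} = G \left(6 - 1\right) + K = G 5 + K = 5 G + K = K + 5 G$)
$5 l{\left(r{\left(-1 \right)},p \right)} = 5 \left(-1 + 5 \cdot \frac{1}{7}\right) = 5 \left(-1 + \frac{5}{7}\right) = 5 \left(- \frac{2}{7}\right) = - \frac{10}{7}$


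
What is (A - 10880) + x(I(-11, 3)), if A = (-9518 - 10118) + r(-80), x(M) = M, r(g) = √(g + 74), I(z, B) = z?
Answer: -30527 + I*√6 ≈ -30527.0 + 2.4495*I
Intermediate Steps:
r(g) = √(74 + g)
A = -19636 + I*√6 (A = (-9518 - 10118) + √(74 - 80) = -19636 + √(-6) = -19636 + I*√6 ≈ -19636.0 + 2.4495*I)
(A - 10880) + x(I(-11, 3)) = ((-19636 + I*√6) - 10880) - 11 = (-30516 + I*√6) - 11 = -30527 + I*√6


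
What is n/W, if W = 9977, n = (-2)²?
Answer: 4/9977 ≈ 0.00040092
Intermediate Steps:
n = 4
n/W = 4/9977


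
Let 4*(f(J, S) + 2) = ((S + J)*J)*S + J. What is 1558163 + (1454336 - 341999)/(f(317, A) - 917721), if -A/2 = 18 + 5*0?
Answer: 3572007728071/2292449 ≈ 1.5582e+6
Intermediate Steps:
A = -36 (A = -2*(18 + 5*0) = -2*(18 + 0) = -2*18 = -36)
f(J, S) = -2 + J/4 + J*S*(J + S)/4 (f(J, S) = -2 + (((S + J)*J)*S + J)/4 = -2 + (((J + S)*J)*S + J)/4 = -2 + ((J*(J + S))*S + J)/4 = -2 + (J*S*(J + S) + J)/4 = -2 + (J + J*S*(J + S))/4 = -2 + (J/4 + J*S*(J + S)/4) = -2 + J/4 + J*S*(J + S)/4)
1558163 + (1454336 - 341999)/(f(317, A) - 917721) = 1558163 + (1454336 - 341999)/((-2 + (¼)*317 + (¼)*317*(-36)² + (¼)*(-36)*317²) - 917721) = 1558163 + 1112337/((-2 + 317/4 + (¼)*317*1296 + (¼)*(-36)*100489) - 917721) = 1558163 + 1112337/((-2 + 317/4 + 102708 - 904401) - 917721) = 1558163 + 1112337/(-3206463/4 - 917721) = 1558163 + 1112337/(-6877347/4) = 1558163 + 1112337*(-4/6877347) = 1558163 - 1483116/2292449 = 3572007728071/2292449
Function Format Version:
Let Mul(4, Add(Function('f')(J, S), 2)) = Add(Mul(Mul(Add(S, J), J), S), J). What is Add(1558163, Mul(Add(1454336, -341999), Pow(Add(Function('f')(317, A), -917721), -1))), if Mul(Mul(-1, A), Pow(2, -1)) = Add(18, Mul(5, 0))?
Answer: Rational(3572007728071, 2292449) ≈ 1.5582e+6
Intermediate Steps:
A = -36 (A = Mul(-2, Add(18, Mul(5, 0))) = Mul(-2, Add(18, 0)) = Mul(-2, 18) = -36)
Function('f')(J, S) = Add(-2, Mul(Rational(1, 4), J), Mul(Rational(1, 4), J, S, Add(J, S))) (Function('f')(J, S) = Add(-2, Mul(Rational(1, 4), Add(Mul(Mul(Add(S, J), J), S), J))) = Add(-2, Mul(Rational(1, 4), Add(Mul(Mul(Add(J, S), J), S), J))) = Add(-2, Mul(Rational(1, 4), Add(Mul(Mul(J, Add(J, S)), S), J))) = Add(-2, Mul(Rational(1, 4), Add(Mul(J, S, Add(J, S)), J))) = Add(-2, Mul(Rational(1, 4), Add(J, Mul(J, S, Add(J, S))))) = Add(-2, Add(Mul(Rational(1, 4), J), Mul(Rational(1, 4), J, S, Add(J, S)))) = Add(-2, Mul(Rational(1, 4), J), Mul(Rational(1, 4), J, S, Add(J, S))))
Add(1558163, Mul(Add(1454336, -341999), Pow(Add(Function('f')(317, A), -917721), -1))) = Add(1558163, Mul(Add(1454336, -341999), Pow(Add(Add(-2, Mul(Rational(1, 4), 317), Mul(Rational(1, 4), 317, Pow(-36, 2)), Mul(Rational(1, 4), -36, Pow(317, 2))), -917721), -1))) = Add(1558163, Mul(1112337, Pow(Add(Add(-2, Rational(317, 4), Mul(Rational(1, 4), 317, 1296), Mul(Rational(1, 4), -36, 100489)), -917721), -1))) = Add(1558163, Mul(1112337, Pow(Add(Add(-2, Rational(317, 4), 102708, -904401), -917721), -1))) = Add(1558163, Mul(1112337, Pow(Add(Rational(-3206463, 4), -917721), -1))) = Add(1558163, Mul(1112337, Pow(Rational(-6877347, 4), -1))) = Add(1558163, Mul(1112337, Rational(-4, 6877347))) = Add(1558163, Rational(-1483116, 2292449)) = Rational(3572007728071, 2292449)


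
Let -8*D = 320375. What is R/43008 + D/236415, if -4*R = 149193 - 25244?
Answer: -114897609/129114112 ≈ -0.88989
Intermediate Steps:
D = -320375/8 (D = -1/8*320375 = -320375/8 ≈ -40047.)
R = -123949/4 (R = -(149193 - 25244)/4 = -1/4*123949 = -123949/4 ≈ -30987.)
R/43008 + D/236415 = -123949/4/43008 - 320375/8/236415 = -123949/4*1/43008 - 320375/8*1/236415 = -17707/24576 - 64075/378264 = -114897609/129114112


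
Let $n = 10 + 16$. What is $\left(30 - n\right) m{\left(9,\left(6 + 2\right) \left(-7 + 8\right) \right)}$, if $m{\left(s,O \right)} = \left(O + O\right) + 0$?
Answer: $64$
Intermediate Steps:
$n = 26$
$m{\left(s,O \right)} = 2 O$ ($m{\left(s,O \right)} = 2 O + 0 = 2 O$)
$\left(30 - n\right) m{\left(9,\left(6 + 2\right) \left(-7 + 8\right) \right)} = \left(30 - 26\right) 2 \left(6 + 2\right) \left(-7 + 8\right) = \left(30 - 26\right) 2 \cdot 8 \cdot 1 = 4 \cdot 2 \cdot 8 = 4 \cdot 16 = 64$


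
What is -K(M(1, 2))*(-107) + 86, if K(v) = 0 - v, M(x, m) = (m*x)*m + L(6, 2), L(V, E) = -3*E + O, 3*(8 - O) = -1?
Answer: -1775/3 ≈ -591.67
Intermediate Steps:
O = 25/3 (O = 8 - 1/3*(-1) = 8 + 1/3 = 25/3 ≈ 8.3333)
L(V, E) = 25/3 - 3*E (L(V, E) = -3*E + 25/3 = 25/3 - 3*E)
M(x, m) = 7/3 + x*m**2 (M(x, m) = (m*x)*m + (25/3 - 3*2) = x*m**2 + (25/3 - 6) = x*m**2 + 7/3 = 7/3 + x*m**2)
K(v) = -v
-K(M(1, 2))*(-107) + 86 = -(-1)*(7/3 + 1*2**2)*(-107) + 86 = -(-1)*(7/3 + 1*4)*(-107) + 86 = -(-1)*(7/3 + 4)*(-107) + 86 = -(-1)*19/3*(-107) + 86 = -1*(-19/3)*(-107) + 86 = (19/3)*(-107) + 86 = -2033/3 + 86 = -1775/3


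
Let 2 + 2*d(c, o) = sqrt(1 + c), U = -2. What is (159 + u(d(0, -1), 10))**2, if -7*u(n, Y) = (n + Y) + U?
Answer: 4888521/196 ≈ 24941.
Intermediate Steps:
d(c, o) = -1 + sqrt(1 + c)/2
u(n, Y) = 2/7 - Y/7 - n/7 (u(n, Y) = -((n + Y) - 2)/7 = -((Y + n) - 2)/7 = -(-2 + Y + n)/7 = 2/7 - Y/7 - n/7)
(159 + u(d(0, -1), 10))**2 = (159 + (2/7 - 1/7*10 - (-1 + sqrt(1 + 0)/2)/7))**2 = (159 + (2/7 - 10/7 - (-1 + sqrt(1)/2)/7))**2 = (159 + (2/7 - 10/7 - (-1 + (1/2)*1)/7))**2 = (159 + (2/7 - 10/7 - (-1 + 1/2)/7))**2 = (159 + (2/7 - 10/7 - 1/7*(-1/2)))**2 = (159 + (2/7 - 10/7 + 1/14))**2 = (159 - 15/14)**2 = (2211/14)**2 = 4888521/196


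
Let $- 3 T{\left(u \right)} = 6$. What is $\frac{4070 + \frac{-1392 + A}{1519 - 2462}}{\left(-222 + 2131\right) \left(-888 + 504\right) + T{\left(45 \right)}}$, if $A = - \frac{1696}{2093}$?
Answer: $- \frac{4017935041}{723417920771} \approx -0.0055541$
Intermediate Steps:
$A = - \frac{1696}{2093}$ ($A = \left(-1696\right) \frac{1}{2093} = - \frac{1696}{2093} \approx -0.81032$)
$T{\left(u \right)} = -2$ ($T{\left(u \right)} = \left(- \frac{1}{3}\right) 6 = -2$)
$\frac{4070 + \frac{-1392 + A}{1519 - 2462}}{\left(-222 + 2131\right) \left(-888 + 504\right) + T{\left(45 \right)}} = \frac{4070 + \frac{-1392 - \frac{1696}{2093}}{1519 - 2462}}{\left(-222 + 2131\right) \left(-888 + 504\right) - 2} = \frac{4070 - \frac{2915152}{2093 \left(-943\right)}}{1909 \left(-384\right) - 2} = \frac{4070 - - \frac{2915152}{1973699}}{-733056 - 2} = \frac{4070 + \frac{2915152}{1973699}}{-733058} = \frac{8035870082}{1973699} \left(- \frac{1}{733058}\right) = - \frac{4017935041}{723417920771}$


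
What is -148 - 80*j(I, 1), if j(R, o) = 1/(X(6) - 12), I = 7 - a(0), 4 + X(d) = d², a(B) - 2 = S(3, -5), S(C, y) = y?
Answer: -152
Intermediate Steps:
a(B) = -3 (a(B) = 2 - 5 = -3)
X(d) = -4 + d²
I = 10 (I = 7 - 1*(-3) = 7 + 3 = 10)
j(R, o) = 1/20 (j(R, o) = 1/((-4 + 6²) - 12) = 1/((-4 + 36) - 12) = 1/(32 - 12) = 1/20)
-148 - 80*j(I, 1) = -148 - 80*1/20 = -148 - 4 = -152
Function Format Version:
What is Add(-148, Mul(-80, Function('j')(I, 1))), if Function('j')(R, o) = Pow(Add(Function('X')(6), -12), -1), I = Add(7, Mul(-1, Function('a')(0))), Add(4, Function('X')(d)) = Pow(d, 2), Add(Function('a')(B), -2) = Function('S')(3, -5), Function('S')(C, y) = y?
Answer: -152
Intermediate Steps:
Function('a')(B) = -3 (Function('a')(B) = Add(2, -5) = -3)
Function('X')(d) = Add(-4, Pow(d, 2))
I = 10 (I = Add(7, Mul(-1, -3)) = Add(7, 3) = 10)
Function('j')(R, o) = Rational(1, 20) (Function('j')(R, o) = Pow(Add(Add(-4, Pow(6, 2)), -12), -1) = Pow(Add(Add(-4, 36), -12), -1) = Pow(Add(32, -12), -1) = Pow(20, -1) = Rational(1, 20))
Add(-148, Mul(-80, Function('j')(I, 1))) = Add(-148, Mul(-80, Rational(1, 20))) = Add(-148, -4) = -152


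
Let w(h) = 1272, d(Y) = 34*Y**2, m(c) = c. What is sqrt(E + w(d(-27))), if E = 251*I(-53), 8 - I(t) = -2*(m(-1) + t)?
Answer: 2*I*sqrt(5957) ≈ 154.36*I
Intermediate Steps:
I(t) = 6 + 2*t (I(t) = 8 - (-2)*(-1 + t) = 8 - (2 - 2*t) = 8 + (-2 + 2*t) = 6 + 2*t)
E = -25100 (E = 251*(6 + 2*(-53)) = 251*(6 - 106) = 251*(-100) = -25100)
sqrt(E + w(d(-27))) = sqrt(-25100 + 1272) = sqrt(-23828) = 2*I*sqrt(5957)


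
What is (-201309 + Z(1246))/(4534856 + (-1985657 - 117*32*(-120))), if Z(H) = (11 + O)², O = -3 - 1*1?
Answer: -201260/2998479 ≈ -0.067121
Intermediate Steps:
O = -4 (O = -3 - 1 = -4)
Z(H) = 49 (Z(H) = (11 - 4)² = 7² = 49)
(-201309 + Z(1246))/(4534856 + (-1985657 - 117*32*(-120))) = (-201309 + 49)/(4534856 + (-1985657 - 117*32*(-120))) = -201260/(4534856 + (-1985657 - 3744*(-120))) = -201260/(4534856 + (-1985657 + 449280)) = -201260/(4534856 - 1536377) = -201260/2998479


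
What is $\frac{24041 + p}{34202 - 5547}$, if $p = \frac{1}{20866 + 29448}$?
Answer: $\frac{241919775}{288349534} \approx 0.83898$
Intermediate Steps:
$p = \frac{1}{50314} \approx 1.9875 \cdot 10^{-5}$
$\frac{24041 + p}{34202 - 5547} = \frac{24041 + \frac{1}{50314}}{34202 - 5547} = \frac{1209598875}{50314 \cdot 28655} = \frac{1209598875}{50314} \cdot \frac{1}{28655} = \frac{241919775}{288349534}$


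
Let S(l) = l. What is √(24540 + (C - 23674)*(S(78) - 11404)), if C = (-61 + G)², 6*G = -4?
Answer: √2025774026/3 ≈ 15003.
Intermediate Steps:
G = -⅔ (G = (⅙)*(-4) = -⅔ ≈ -0.66667)
C = 34225/9 (C = (-61 - ⅔)² = (-185/3)² = 34225/9 ≈ 3802.8)
√(24540 + (C - 23674)*(S(78) - 11404)) = √(24540 + (34225/9 - 23674)*(78 - 11404)) = √(24540 - 178841/9*(-11326)) = √(24540 + 2025553166/9) = √(2025774026/9) = √2025774026/3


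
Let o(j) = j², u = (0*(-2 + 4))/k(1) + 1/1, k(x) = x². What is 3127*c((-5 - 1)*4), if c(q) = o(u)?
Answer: 3127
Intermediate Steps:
u = 1 (u = (0*(-2 + 4))/(1²) + 1/1 = (0*2)/1 + 1*1 = 0*1 + 1 = 0 + 1 = 1)
c(q) = 1 (c(q) = 1² = 1)
3127*c((-5 - 1)*4) = 3127*1 = 3127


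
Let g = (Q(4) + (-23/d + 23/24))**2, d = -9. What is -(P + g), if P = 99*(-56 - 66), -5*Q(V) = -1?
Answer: 1563521231/129600 ≈ 12064.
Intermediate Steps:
Q(V) = 1/5 (Q(V) = -1/5*(-1) = 1/5)
g = 1787569/129600 (g = (1/5 + (-23/(-9) + 23/24))**2 = (1/5 + (-23*(-1/9) + 23*(1/24)))**2 = (1/5 + (23/9 + 23/24))**2 = (1/5 + 253/72)**2 = (1337/360)**2 = 1787569/129600 ≈ 13.793)
P = -12078 (P = 99*(-122) = -12078)
-(P + g) = -(-12078 + 1787569/129600) = -1*(-1563521231/129600) = 1563521231/129600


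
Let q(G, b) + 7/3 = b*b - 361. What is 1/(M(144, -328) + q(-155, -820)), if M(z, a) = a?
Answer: 3/2015126 ≈ 1.4887e-6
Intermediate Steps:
q(G, b) = -1090/3 + b² (q(G, b) = -7/3 + (b*b - 361) = -7/3 + (b² - 361) = -7/3 + (-361 + b²) = -1090/3 + b²)
1/(M(144, -328) + q(-155, -820)) = 1/(-328 + (-1090/3 + (-820)²)) = 1/(-328 + (-1090/3 + 672400)) = 1/(-328 + 2016110/3) = 1/(2015126/3) = 3/2015126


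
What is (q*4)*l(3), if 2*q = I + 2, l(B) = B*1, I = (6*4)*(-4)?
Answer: -564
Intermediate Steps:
I = -96 (I = 24*(-4) = -96)
l(B) = B
q = -47 (q = (-96 + 2)/2 = (1/2)*(-94) = -47)
(q*4)*l(3) = -47*4*3 = -188*3 = -564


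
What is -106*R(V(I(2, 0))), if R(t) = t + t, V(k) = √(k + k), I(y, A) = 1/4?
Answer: -106*√2 ≈ -149.91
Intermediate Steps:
I(y, A) = ¼
V(k) = √2*√k (V(k) = √(2*k) = √2*√k)
R(t) = 2*t
-106*R(V(I(2, 0))) = -212*√2*√(¼) = -212*√2*(½) = -212*√2/2 = -106*√2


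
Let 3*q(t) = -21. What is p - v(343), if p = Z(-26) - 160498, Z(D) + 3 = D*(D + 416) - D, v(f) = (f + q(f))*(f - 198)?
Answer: -219335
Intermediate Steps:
q(t) = -7 (q(t) = (⅓)*(-21) = -7)
v(f) = (-198 + f)*(-7 + f) (v(f) = (f - 7)*(f - 198) = (-7 + f)*(-198 + f) = (-198 + f)*(-7 + f))
Z(D) = -3 - D + D*(416 + D) (Z(D) = -3 + (D*(D + 416) - D) = -3 + (D*(416 + D) - D) = -3 + (-D + D*(416 + D)) = -3 - D + D*(416 + D))
p = -170615 (p = (-3 + (-26)² + 415*(-26)) - 160498 = (-3 + 676 - 10790) - 160498 = -10117 - 160498 = -170615)
p - v(343) = -170615 - (1386 + 343² - 205*343) = -170615 - (1386 + 117649 - 70315) = -170615 - 1*48720 = -170615 - 48720 = -219335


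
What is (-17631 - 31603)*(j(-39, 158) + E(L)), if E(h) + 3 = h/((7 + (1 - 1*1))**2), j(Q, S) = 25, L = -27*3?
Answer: -49086298/49 ≈ -1.0018e+6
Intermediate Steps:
L = -81
E(h) = -3 + h/49 (E(h) = -3 + h/((7 + (1 - 1*1))**2) = -3 + h/((7 + (1 - 1))**2) = -3 + h/((7 + 0)**2) = -3 + h/(7**2) = -3 + h/49)
(-17631 - 31603)*(j(-39, 158) + E(L)) = (-17631 - 31603)*(25 + (-3 + (1/49)*(-81))) = -49234*(25 + (-3 - 81/49)) = -49234*(25 - 228/49) = -49234*997/49 = -49086298/49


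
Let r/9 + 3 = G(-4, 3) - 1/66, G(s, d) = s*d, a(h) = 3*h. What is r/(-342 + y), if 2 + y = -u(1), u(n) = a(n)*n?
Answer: 2973/7634 ≈ 0.38944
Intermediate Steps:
u(n) = 3*n**2 (u(n) = (3*n)*n = 3*n**2)
y = -5 (y = -2 - 3*1**2 = -2 - 3 = -5)
G(s, d) = d*s
r = -2973/22 (r = -27 + 9*(3*(-4) - 1/66) = -27 + 9*(-12 - 1*1/66) = -27 + 9*(-12 - 1/66) = -27 + 9*(-793/66) = -27 - 2379/22 = -2973/22 ≈ -135.14)
r/(-342 + y) = -2973/(22*(-342 - 5)) = -2973/22/(-347) = -2973/22*(-1/347) = 2973/7634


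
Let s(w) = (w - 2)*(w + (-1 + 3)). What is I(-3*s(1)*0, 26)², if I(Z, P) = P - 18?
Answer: 64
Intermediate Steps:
s(w) = (-2 + w)*(2 + w) (s(w) = (-2 + w)*(w + 2) = (-2 + w)*(2 + w))
I(Z, P) = -18 + P
I(-3*s(1)*0, 26)² = (-18 + 26)² = 8² = 64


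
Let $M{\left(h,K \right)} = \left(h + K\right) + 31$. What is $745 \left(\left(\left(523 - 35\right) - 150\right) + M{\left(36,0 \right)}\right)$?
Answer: $301725$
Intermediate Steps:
$M{\left(h,K \right)} = 31 + K + h$ ($M{\left(h,K \right)} = \left(K + h\right) + 31 = 31 + K + h$)
$745 \left(\left(\left(523 - 35\right) - 150\right) + M{\left(36,0 \right)}\right) = 745 \left(\left(\left(523 - 35\right) - 150\right) + \left(31 + 0 + 36\right)\right) = 745 \left(\left(488 - 150\right) + 67\right) = 745 \left(338 + 67\right) = 745 \cdot 405 = 301725$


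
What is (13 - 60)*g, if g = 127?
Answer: -5969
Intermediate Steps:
(13 - 60)*g = (13 - 60)*127 = -47*127 = -5969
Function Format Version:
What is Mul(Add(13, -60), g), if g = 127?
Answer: -5969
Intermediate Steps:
Mul(Add(13, -60), g) = Mul(Add(13, -60), 127) = Mul(-47, 127) = -5969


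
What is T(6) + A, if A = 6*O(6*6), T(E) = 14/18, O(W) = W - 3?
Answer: 1789/9 ≈ 198.78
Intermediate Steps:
O(W) = -3 + W
T(E) = 7/9 (T(E) = 14*(1/18) = 7/9)
A = 198 (A = 6*(-3 + 6*6) = 6*(-3 + 36) = 6*33 = 198)
T(6) + A = 7/9 + 198 = 1789/9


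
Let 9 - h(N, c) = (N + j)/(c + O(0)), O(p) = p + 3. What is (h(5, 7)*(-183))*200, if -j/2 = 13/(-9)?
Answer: -901580/3 ≈ -3.0053e+5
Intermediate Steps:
j = 26/9 (j = -26/(-9) = -26*(-1)/9 = -2*(-13/9) = 26/9 ≈ 2.8889)
O(p) = 3 + p
h(N, c) = 9 - (26/9 + N)/(3 + c) (h(N, c) = 9 - (N + 26/9)/(c + (3 + 0)) = 9 - (26/9 + N)/(c + 3) = 9 - (26/9 + N)/(3 + c))
(h(5, 7)*(-183))*200 = (((217/9 - 1*5 + 9*7)/(3 + 7))*(-183))*200 = (((217/9 - 5 + 63)/10)*(-183))*200 = (((1/10)*(739/9))*(-183))*200 = ((739/90)*(-183))*200 = -45079/30*200 = -901580/3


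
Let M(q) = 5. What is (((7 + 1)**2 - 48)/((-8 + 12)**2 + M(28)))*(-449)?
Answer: -7184/21 ≈ -342.10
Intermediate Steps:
(((7 + 1)**2 - 48)/((-8 + 12)**2 + M(28)))*(-449) = (((7 + 1)**2 - 48)/((-8 + 12)**2 + 5))*(-449) = ((8**2 - 48)/(4**2 + 5))*(-449) = ((64 - 48)/(16 + 5))*(-449) = (16/21)*(-449) = -7184/21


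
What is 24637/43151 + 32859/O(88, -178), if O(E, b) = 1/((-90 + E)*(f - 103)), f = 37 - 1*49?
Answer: 326116727707/43151 ≈ 7.5576e+6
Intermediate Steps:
f = -12 (f = 37 - 49 = -12)
O(E, b) = 1/(10350 - 115*E) (O(E, b) = 1/((-90 + E)*(-12 - 103)) = 1/((-90 + E)*(-115)) = 1/(10350 - 115*E))
24637/43151 + 32859/O(88, -178) = 24637/43151 + 32859/((1/(115*(90 - 1*88)))) = 24637*(1/43151) + 32859/((1/(115*(90 - 88)))) = 24637/43151 + 32859/(((1/115)/2)) = 24637/43151 + 32859/(((1/115)*(1/2))) = 24637/43151 + 32859/(1/230) = 24637/43151 + 32859*230 = 24637/43151 + 7557570 = 326116727707/43151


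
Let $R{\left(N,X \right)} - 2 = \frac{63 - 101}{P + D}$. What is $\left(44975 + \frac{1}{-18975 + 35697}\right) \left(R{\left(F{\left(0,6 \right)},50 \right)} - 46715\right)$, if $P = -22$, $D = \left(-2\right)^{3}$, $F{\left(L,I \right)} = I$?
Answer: $- \frac{263479383169438}{125415} \approx -2.1009 \cdot 10^{9}$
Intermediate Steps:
$D = -8$
$R{\left(N,X \right)} = \frac{49}{15}$ ($R{\left(N,X \right)} = 2 + \frac{63 - 101}{-22 - 8} = 2 - \frac{38}{-30} = 2 - - \frac{19}{15} = 2 + \frac{19}{15} = \frac{49}{15}$)
$\left(44975 + \frac{1}{-18975 + 35697}\right) \left(R{\left(F{\left(0,6 \right)},50 \right)} - 46715\right) = \left(44975 + \frac{1}{-18975 + 35697}\right) \left(\frac{49}{15} - 46715\right) = \left(44975 + \frac{1}{16722}\right) \left(- \frac{700676}{15}\right) = \frac{752071951}{16722} \left(- \frac{700676}{15}\right) = - \frac{263479383169438}{125415}$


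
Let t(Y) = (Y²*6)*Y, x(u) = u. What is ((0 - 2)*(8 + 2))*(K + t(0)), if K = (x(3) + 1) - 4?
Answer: 0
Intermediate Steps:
K = 0 (K = (3 + 1) - 4 = 4 - 4 = 0)
t(Y) = 6*Y³ (t(Y) = (6*Y²)*Y = 6*Y³)
((0 - 2)*(8 + 2))*(K + t(0)) = ((0 - 2)*(8 + 2))*(0 + 6*0³) = (-2*10)*(0 + 6*0) = -20*(0 + 0) = -20*0 = 0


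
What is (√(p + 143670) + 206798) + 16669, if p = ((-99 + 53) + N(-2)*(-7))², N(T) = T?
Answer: 223467 + √144694 ≈ 2.2385e+5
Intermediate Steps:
p = 1024 (p = ((-99 + 53) - 2*(-7))² = (-46 + 14)² = (-32)² = 1024)
(√(p + 143670) + 206798) + 16669 = (√(1024 + 143670) + 206798) + 16669 = (√144694 + 206798) + 16669 = (206798 + √144694) + 16669 = 223467 + √144694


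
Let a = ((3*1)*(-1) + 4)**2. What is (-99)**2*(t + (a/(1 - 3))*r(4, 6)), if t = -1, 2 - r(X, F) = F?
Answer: 9801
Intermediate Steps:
r(X, F) = 2 - F
a = 1 (a = (3*(-1) + 4)**2 = (-3 + 4)**2 = 1**2 = 1)
(-99)**2*(t + (a/(1 - 3))*r(4, 6)) = (-99)**2*(-1 + (1/(1 - 3))*(2 - 1*6)) = 9801*(-1 + (1/(-2))*(2 - 6)) = 9801*(-1 + (1*(-1/2))*(-4)) = 9801*(-1 - 1/2*(-4)) = 9801*(-1 + 2) = 9801*1 = 9801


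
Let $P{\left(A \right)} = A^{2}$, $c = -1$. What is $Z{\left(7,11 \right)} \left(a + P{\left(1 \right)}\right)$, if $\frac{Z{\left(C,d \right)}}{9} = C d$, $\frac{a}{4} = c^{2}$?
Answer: $3465$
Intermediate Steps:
$a = 4$ ($a = 4 \left(-1\right)^{2} = 4 \cdot 1 = 4$)
$Z{\left(C,d \right)} = 9 C d$
$Z{\left(7,11 \right)} \left(a + P{\left(1 \right)}\right) = 9 \cdot 7 \cdot 11 \left(4 + 1^{2}\right) = 693 \left(4 + 1\right) = 693 \cdot 5 = 3465$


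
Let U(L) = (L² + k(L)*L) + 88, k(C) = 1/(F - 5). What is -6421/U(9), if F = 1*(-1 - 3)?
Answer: -6421/168 ≈ -38.220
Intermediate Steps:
F = -4 (F = 1*(-4) = -4)
k(C) = -⅑ (k(C) = 1/(-4 - 5) = 1/(-9) = -⅑)
U(L) = 88 + L² - L/9 (U(L) = (L² - L/9) + 88 = 88 + L² - L/9)
-6421/U(9) = -6421/(88 + 9² - ⅑*9) = -6421/(88 + 81 - 1) = -6421/168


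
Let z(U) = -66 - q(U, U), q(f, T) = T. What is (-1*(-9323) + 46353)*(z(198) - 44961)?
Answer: -2517947100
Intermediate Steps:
z(U) = -66 - U
(-1*(-9323) + 46353)*(z(198) - 44961) = (-1*(-9323) + 46353)*((-66 - 1*198) - 44961) = (9323 + 46353)*((-66 - 198) - 44961) = 55676*(-264 - 44961) = 55676*(-45225) = -2517947100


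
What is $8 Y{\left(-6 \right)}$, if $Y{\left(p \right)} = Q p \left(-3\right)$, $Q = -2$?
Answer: $-288$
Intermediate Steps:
$Y{\left(p \right)} = 6 p$ ($Y{\left(p \right)} = - 2 p \left(-3\right) = 6 p$)
$8 Y{\left(-6 \right)} = 8 \cdot 6 \left(-6\right) = 8 \left(-36\right) = -288$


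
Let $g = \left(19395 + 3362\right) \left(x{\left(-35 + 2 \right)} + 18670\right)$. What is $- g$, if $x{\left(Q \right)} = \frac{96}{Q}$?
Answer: $- \frac{4672876866}{11} \approx -4.2481 \cdot 10^{8}$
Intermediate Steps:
$g = \frac{4672876866}{11}$ ($g = \left(19395 + 3362\right) \left(\frac{96}{-35 + 2} + 18670\right) = 22757 \left(\frac{96}{-33} + 18670\right) = 22757 \left(96 \left(- \frac{1}{33}\right) + 18670\right) = 22757 \left(- \frac{32}{11} + 18670\right) = 22757 \cdot \frac{205338}{11} = \frac{4672876866}{11} \approx 4.2481 \cdot 10^{8}$)
$- g = \left(-1\right) \frac{4672876866}{11} = - \frac{4672876866}{11}$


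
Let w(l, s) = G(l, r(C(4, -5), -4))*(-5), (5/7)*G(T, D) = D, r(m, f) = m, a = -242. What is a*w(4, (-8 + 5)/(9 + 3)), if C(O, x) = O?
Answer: 6776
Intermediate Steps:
G(T, D) = 7*D/5
w(l, s) = -28 (w(l, s) = ((7/5)*4)*(-5) = (28/5)*(-5) = -28)
a*w(4, (-8 + 5)/(9 + 3)) = -242*(-28) = 6776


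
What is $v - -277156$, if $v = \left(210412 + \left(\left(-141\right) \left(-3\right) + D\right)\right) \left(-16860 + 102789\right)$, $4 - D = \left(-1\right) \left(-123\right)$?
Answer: $18106892320$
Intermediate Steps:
$D = -119$ ($D = 4 - \left(-1\right) \left(-123\right) = 4 - 123 = -119$)
$v = 18106615164$ ($v = \left(210412 - -304\right) \left(-16860 + 102789\right) = \left(210412 + \left(423 - 119\right)\right) 85929 = \left(210412 + 304\right) 85929 = 210716 \cdot 85929 = 18106615164$)
$v - -277156 = 18106615164 - -277156 = 18106615164 + 277156 = 18106892320$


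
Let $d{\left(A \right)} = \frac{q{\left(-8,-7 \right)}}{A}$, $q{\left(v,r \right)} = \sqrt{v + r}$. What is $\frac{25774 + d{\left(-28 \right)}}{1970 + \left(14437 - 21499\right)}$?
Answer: $- \frac{12887}{2546} + \frac{i \sqrt{15}}{142576} \approx -5.0617 + 2.7164 \cdot 10^{-5} i$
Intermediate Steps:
$q{\left(v,r \right)} = \sqrt{r + v}$
$d{\left(A \right)} = \frac{i \sqrt{15}}{A}$ ($d{\left(A \right)} = \frac{\sqrt{-7 - 8}}{A} = \frac{\sqrt{-15}}{A} = \frac{i \sqrt{15}}{A}$)
$\frac{25774 + d{\left(-28 \right)}}{1970 + \left(14437 - 21499\right)} = \frac{25774 + \frac{i \sqrt{15}}{-28}}{1970 + \left(14437 - 21499\right)} = \frac{25774 + i \sqrt{15} \left(- \frac{1}{28}\right)}{1970 - 7062} = \frac{25774 - \frac{i \sqrt{15}}{28}}{-5092} = \left(25774 - \frac{i \sqrt{15}}{28}\right) \left(- \frac{1}{5092}\right) = - \frac{12887}{2546} + \frac{i \sqrt{15}}{142576}$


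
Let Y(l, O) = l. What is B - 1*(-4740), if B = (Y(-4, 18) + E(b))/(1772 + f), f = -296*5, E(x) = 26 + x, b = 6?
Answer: 346027/73 ≈ 4740.1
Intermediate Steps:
f = -1480
B = 7/73 (B = (-4 + (26 + 6))/(1772 - 1480) = (-4 + 32)/292 = 28*(1/292) = 7/73 ≈ 0.095890)
B - 1*(-4740) = 7/73 - 1*(-4740) = 7/73 + 4740 = 346027/73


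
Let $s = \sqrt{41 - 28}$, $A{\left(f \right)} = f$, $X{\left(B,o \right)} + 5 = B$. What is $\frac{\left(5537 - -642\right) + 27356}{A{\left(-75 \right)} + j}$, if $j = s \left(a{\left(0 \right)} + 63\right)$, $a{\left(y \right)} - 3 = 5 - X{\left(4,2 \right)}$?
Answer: $\frac{838375}{20589} + \frac{268280 \sqrt{13}}{6863} \approx 181.66$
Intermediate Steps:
$X{\left(B,o \right)} = -5 + B$
$a{\left(y \right)} = 9$ ($a{\left(y \right)} = 3 + \left(5 - \left(-5 + 4\right)\right) = 3 + \left(5 - -1\right) = 3 + \left(5 + 1\right) = 3 + 6 = 9$)
$s = \sqrt{13} \approx 3.6056$
$j = 72 \sqrt{13}$ ($j = \sqrt{13} \left(9 + 63\right) = \sqrt{13} \cdot 72 = 72 \sqrt{13} \approx 259.6$)
$\frac{\left(5537 - -642\right) + 27356}{A{\left(-75 \right)} + j} = \frac{\left(5537 - -642\right) + 27356}{-75 + 72 \sqrt{13}} = \frac{\left(5537 + 642\right) + 27356}{-75 + 72 \sqrt{13}} = \frac{6179 + 27356}{-75 + 72 \sqrt{13}} = \frac{33535}{-75 + 72 \sqrt{13}}$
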